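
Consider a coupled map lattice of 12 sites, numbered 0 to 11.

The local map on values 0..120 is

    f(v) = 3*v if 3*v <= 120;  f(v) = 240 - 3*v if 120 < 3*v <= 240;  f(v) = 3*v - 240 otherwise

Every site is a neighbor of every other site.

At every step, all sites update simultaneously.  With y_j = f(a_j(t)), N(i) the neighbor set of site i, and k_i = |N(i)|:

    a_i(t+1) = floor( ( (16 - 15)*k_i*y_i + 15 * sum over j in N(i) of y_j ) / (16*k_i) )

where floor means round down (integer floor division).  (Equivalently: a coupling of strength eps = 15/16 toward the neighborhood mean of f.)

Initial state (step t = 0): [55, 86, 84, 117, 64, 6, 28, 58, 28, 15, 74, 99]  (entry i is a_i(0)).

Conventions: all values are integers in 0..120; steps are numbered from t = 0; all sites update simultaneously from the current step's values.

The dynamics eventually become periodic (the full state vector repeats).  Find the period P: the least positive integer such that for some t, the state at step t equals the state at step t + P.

Simulating step by step:
t=0: [55, 86, 84, 117, 64, 6, 28, 58, 28, 15, 74, 99]
t=1: [52, 53, 53, 51, 53, 53, 52, 52, 52, 53, 53, 52]
t=2: [82, 82, 82, 82, 82, 82, 82, 82, 82, 82, 82, 82]
t=3: [6, 6, 6, 6, 6, 6, 6, 6, 6, 6, 6, 6]
t=4: [18, 18, 18, 18, 18, 18, 18, 18, 18, 18, 18, 18]
t=5: [54, 54, 54, 54, 54, 54, 54, 54, 54, 54, 54, 54]
t=6: [78, 78, 78, 78, 78, 78, 78, 78, 78, 78, 78, 78]
t=7: [6, 6, 6, 6, 6, 6, 6, 6, 6, 6, 6, 6]

Answer: 4
Key observation: The state at step 3, [6, 6, 6, 6, 6, 6, 6, 6, 6, 6, 6, 6], reappears at step 7 — and no state repeats earlier — so the cycle the system enters has period 4.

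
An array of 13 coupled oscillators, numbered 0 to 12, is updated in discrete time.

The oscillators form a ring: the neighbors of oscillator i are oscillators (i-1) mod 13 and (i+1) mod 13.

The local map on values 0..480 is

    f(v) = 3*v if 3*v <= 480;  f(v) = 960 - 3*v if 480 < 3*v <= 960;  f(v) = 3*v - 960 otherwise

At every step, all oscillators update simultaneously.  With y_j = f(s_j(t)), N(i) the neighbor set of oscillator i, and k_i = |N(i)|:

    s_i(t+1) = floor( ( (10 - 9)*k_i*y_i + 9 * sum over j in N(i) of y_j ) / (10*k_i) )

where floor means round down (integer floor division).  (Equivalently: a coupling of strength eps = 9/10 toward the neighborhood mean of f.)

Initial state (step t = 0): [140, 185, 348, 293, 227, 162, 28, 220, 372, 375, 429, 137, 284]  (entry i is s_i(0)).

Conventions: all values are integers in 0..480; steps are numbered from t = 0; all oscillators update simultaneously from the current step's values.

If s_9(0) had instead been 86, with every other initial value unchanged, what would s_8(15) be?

Simulating step by step:
t=0: [140, 185, 348, 293, 227, 162, 28, 220, 372, 86, 429, 137, 284]
t=1: [272, 267, 227, 171, 277, 210, 356, 138, 266, 243, 333, 236, 384]
t=2: [172, 206, 300, 228, 362, 139, 345, 162, 306, 113, 221, 129, 197]
t=3: [364, 261, 284, 111, 324, 132, 408, 100, 370, 186, 356, 338, 410]
t=4: [214, 125, 240, 87, 329, 163, 339, 216, 330, 156, 216, 175, 110]
t=5: [349, 288, 310, 146, 332, 84, 358, 70, 354, 200, 437, 332, 371]
t=6: [120, 62, 243, 73, 314, 92, 219, 118, 266, 239, 213, 230, 70]
t=7: [214, 284, 205, 133, 224, 172, 313, 244, 284, 241, 262, 265, 304]
t=8: [102, 309, 262, 324, 408, 183, 304, 80, 220, 150, 198, 116, 222]
t=9: [177, 219, 37, 198, 216, 181, 297, 180, 340, 344, 395, 331, 323]
t=10: [183, 273, 312, 226, 383, 213, 383, 100, 227, 135, 69, 108, 208]
t=11: [255, 209, 192, 124, 290, 202, 298, 240, 345, 259, 348, 276, 364]
t=12: [228, 293, 355, 250, 335, 105, 273, 87, 197, 89, 150, 110, 160]
t=13: [280, 179, 141, 88, 240, 115, 273, 255, 274, 395, 313, 451, 320]
t=14: [202, 286, 351, 324, 298, 205, 257, 145, 202, 94, 280, 48, 230]
t=15: [202, 211, 60, 72, 167, 149, 369, 287, 358, 241, 203, 189, 251]

Answer: s_8(15) = 358
Key observation: This trace re-runs the system from the modified initial state.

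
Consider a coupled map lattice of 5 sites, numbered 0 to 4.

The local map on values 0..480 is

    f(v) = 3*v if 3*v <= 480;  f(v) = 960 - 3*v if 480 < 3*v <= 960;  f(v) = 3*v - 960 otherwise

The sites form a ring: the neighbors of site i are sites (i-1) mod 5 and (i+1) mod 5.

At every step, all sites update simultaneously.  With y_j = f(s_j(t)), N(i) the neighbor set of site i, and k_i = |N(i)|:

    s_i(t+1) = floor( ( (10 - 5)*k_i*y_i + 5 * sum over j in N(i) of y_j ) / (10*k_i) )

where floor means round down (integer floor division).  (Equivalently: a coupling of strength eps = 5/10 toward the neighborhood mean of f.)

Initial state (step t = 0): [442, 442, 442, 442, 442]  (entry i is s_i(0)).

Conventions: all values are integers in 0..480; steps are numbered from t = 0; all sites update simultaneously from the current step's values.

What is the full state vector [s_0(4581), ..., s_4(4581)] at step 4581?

Simulating step by step:
t=0: [442, 442, 442, 442, 442]
t=1: [366, 366, 366, 366, 366]
t=2: [138, 138, 138, 138, 138]
t=3: [414, 414, 414, 414, 414]
t=4: [282, 282, 282, 282, 282]
t=5: [114, 114, 114, 114, 114]
t=6: [342, 342, 342, 342, 342]
t=7: [66, 66, 66, 66, 66]
t=8: [198, 198, 198, 198, 198]
t=9: [366, 366, 366, 366, 366]

Answer: [114, 114, 114, 114, 114]
Key observation: The state at step 1, [366, 366, 366, 366, 366], reappears at step 9: the system is in a cycle of period 8 from step 1 on.  Therefore the state at step 4581 equals the state at step 1 + ((4581 - 1) mod 8) = 5, which is [114, 114, 114, 114, 114].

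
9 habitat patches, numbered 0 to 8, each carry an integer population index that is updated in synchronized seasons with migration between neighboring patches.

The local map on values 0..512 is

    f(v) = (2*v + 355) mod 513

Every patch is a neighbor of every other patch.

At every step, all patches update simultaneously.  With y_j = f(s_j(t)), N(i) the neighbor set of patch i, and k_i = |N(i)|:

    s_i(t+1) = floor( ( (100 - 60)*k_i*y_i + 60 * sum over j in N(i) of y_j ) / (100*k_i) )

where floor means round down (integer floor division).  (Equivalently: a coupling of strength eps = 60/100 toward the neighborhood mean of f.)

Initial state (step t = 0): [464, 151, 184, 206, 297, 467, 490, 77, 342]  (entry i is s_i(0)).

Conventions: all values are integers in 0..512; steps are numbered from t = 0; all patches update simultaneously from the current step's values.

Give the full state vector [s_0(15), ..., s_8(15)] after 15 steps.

Simulating step by step:
t=0: [464, 151, 184, 206, 297, 467, 490, 77, 342]
t=1: [263, 226, 247, 262, 321, 265, 280, 345, 183]
t=2: [333, 309, 322, 332, 370, 334, 344, 219, 281]
t=3: [408, 392, 400, 407, 265, 408, 248, 334, 374]
t=4: [195, 184, 189, 194, 268, 195, 257, 313, 172]
t=5: [263, 256, 259, 263, 311, 263, 304, 340, 248]
t=6: [350, 345, 347, 350, 381, 350, 377, 233, 340]
t=7: [55, 52, 53, 55, 76, 55, 73, 146, 49]
t=8: [444, 442, 443, 444, 458, 444, 456, 336, 440]
t=9: [203, 202, 203, 203, 212, 203, 211, 133, 201]
t=10: [239, 238, 239, 239, 245, 239, 244, 194, 238]
t=11: [314, 313, 314, 314, 318, 314, 317, 285, 313]
t=12: [466, 465, 466, 466, 469, 466, 468, 447, 465]
t=13: [258, 257, 258, 258, 260, 258, 259, 246, 257]
t=14: [356, 355, 356, 356, 357, 356, 357, 348, 355]
t=15: [39, 39, 39, 39, 40, 39, 40, 34, 39]

Answer: [39, 39, 39, 39, 40, 39, 40, 34, 39]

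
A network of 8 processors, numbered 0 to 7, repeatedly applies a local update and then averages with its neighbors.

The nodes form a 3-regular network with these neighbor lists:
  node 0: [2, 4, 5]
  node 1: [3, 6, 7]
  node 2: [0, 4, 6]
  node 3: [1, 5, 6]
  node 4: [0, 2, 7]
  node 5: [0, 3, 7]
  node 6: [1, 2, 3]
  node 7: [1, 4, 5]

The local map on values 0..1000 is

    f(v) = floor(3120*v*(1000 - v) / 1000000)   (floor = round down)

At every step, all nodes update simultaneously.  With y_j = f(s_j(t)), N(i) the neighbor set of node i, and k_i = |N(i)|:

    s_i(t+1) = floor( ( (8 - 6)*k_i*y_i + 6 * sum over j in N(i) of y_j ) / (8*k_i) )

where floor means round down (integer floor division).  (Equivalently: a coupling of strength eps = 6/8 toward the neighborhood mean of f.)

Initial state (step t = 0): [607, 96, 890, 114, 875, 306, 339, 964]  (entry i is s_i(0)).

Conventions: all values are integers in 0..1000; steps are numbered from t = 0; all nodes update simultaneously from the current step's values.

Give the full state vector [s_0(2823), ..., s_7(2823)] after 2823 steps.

Answer: [549, 549, 549, 549, 549, 549, 549, 549]
Key observation: The state at step 16, [772, 772, 772, 772, 772, 772, 772, 772], reappears at step 18: the system is in a cycle of period 2 from step 16 on.  Therefore the state at step 2823 equals the state at step 16 + ((2823 - 16) mod 2) = 17, which is [549, 549, 549, 549, 549, 549, 549, 549].

Derivation:
t=0: [607, 96, 890, 114, 875, 306, 339, 964]
t=1: [513, 348, 522, 486, 374, 457, 397, 345]
t=2: [765, 734, 758, 751, 748, 759, 752, 729]
t=3: [572, 597, 575, 585, 584, 582, 586, 595]
t=4: [760, 753, 759, 755, 758, 757, 756, 754]
t=5: [571, 577, 571, 576, 572, 574, 575, 575]
t=6: [763, 761, 763, 761, 763, 762, 762, 762]
t=7: [564, 566, 564, 566, 564, 565, 565, 565]
t=8: [766, 766, 766, 766, 766, 766, 766, 766]
t=9: [559, 559, 559, 559, 559, 559, 559, 559]
t=10: [769, 769, 769, 769, 769, 769, 769, 769]
t=11: [554, 554, 554, 554, 554, 554, 554, 554]
t=12: [770, 770, 770, 770, 770, 770, 770, 770]
t=13: [552, 552, 552, 552, 552, 552, 552, 552]
t=14: [771, 771, 771, 771, 771, 771, 771, 771]
t=15: [550, 550, 550, 550, 550, 550, 550, 550]
t=16: [772, 772, 772, 772, 772, 772, 772, 772]
t=17: [549, 549, 549, 549, 549, 549, 549, 549]
t=18: [772, 772, 772, 772, 772, 772, 772, 772]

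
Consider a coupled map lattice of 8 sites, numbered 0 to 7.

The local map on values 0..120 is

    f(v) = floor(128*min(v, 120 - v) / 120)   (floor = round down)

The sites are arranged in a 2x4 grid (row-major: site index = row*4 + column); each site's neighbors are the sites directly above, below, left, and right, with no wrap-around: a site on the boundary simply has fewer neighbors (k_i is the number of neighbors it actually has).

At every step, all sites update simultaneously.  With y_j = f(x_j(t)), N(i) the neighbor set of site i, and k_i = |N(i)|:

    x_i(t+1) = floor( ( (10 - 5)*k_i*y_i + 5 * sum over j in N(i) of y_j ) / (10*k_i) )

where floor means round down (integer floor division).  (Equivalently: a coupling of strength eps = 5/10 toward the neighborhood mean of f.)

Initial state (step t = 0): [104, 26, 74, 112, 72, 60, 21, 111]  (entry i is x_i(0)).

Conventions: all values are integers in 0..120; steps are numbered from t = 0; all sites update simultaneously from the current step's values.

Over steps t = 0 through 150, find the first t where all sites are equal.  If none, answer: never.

Answer: 23
Key observation: Synchronization is absorbing here: once all sites are equal they stay equal, and step 23 is the first all-equal step.

Derivation:
t=0: [104, 26, 74, 112, 72, 60, 21, 111]  (not all equal)
t=1: [28, 35, 34, 18, 45, 48, 31, 12]  (not all equal)
t=2: [35, 37, 32, 21, 44, 45, 33, 19]  (not all equal)
t=3: [39, 39, 33, 24, 44, 44, 34, 24]  (not all equal)
t=4: [42, 40, 34, 27, 44, 43, 35, 27]  (not all equal)
t=5: [44, 41, 35, 30, 45, 43, 36, 30]  (not all equal)
t=6: [45, 42, 37, 33, 46, 44, 38, 33]  (not all equal)
t=7: [47, 44, 39, 36, 48, 45, 40, 36]  (not all equal)
t=8: [49, 46, 41, 38, 50, 47, 42, 39]  (not all equal)
t=9: [51, 48, 43, 41, 52, 49, 44, 41]  (not all equal)
t=10: [53, 50, 45, 43, 54, 51, 46, 43]  (not all equal)
t=11: [55, 52, 48, 45, 56, 53, 49, 46]  (not all equal)
t=12: [57, 55, 51, 49, 58, 55, 52, 49]  (not all equal)
t=13: [59, 57, 54, 52, 60, 58, 54, 52]  (not all equal)
t=14: [62, 60, 57, 55, 62, 60, 57, 55]  (not all equal)
t=15: [61, 62, 60, 58, 61, 62, 60, 58]  (not all equal)
t=16: [61, 61, 63, 61, 61, 61, 63, 61]  (not all equal)
t=17: [62, 61, 60, 61, 62, 61, 60, 61]  (not all equal)
t=18: [61, 62, 63, 62, 61, 62, 63, 62]  (not all equal)
t=19: [61, 61, 60, 60, 61, 61, 60, 60]  (not all equal)
t=20: [62, 62, 63, 64, 62, 62, 63, 64]  (not all equal)
t=21: [61, 60, 60, 59, 61, 60, 60, 59]  (not all equal)
t=22: [62, 63, 63, 62, 62, 63, 63, 62]  (not all equal)
t=23: [60, 60, 60, 60, 60, 60, 60, 60]  (all equal)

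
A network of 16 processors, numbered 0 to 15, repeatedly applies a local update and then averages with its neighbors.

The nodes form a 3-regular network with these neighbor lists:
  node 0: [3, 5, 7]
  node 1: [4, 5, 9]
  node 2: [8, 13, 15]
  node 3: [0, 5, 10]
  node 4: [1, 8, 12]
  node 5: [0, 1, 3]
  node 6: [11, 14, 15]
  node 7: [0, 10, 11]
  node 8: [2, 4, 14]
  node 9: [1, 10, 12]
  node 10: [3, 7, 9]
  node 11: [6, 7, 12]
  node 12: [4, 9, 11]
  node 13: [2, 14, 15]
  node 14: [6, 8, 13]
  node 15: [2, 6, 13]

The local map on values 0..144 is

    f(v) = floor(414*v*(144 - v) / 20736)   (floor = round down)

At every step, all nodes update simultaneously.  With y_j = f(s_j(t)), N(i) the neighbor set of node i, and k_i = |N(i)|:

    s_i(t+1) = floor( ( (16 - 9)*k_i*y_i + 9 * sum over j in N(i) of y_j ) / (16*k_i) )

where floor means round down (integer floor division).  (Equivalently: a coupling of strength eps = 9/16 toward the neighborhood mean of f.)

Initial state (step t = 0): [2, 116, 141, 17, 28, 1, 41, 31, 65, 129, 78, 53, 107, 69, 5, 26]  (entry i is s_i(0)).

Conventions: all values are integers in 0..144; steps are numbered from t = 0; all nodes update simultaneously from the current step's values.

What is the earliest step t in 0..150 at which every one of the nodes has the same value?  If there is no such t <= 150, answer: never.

Simulating step by step:
t=0: [2, 116, 141, 17, 28, 1, 41, 31, 65, 129, 78, 53, 107, 69, 5, 26]  (not all equal)
t=1: [23, 47, 53, 39, 73, 21, 68, 68, 60, 62, 72, 85, 71, 60, 59, 63]  (not all equal)
t=2: [68, 87, 98, 74, 100, 64, 101, 93, 99, 99, 98, 101, 102, 99, 100, 100]  (not all equal)
t=3: [101, 95, 88, 100, 89, 101, 86, 93, 88, 89, 92, 87, 86, 88, 87, 87]  (not all equal)
t=4: [87, 92, 98, 88, 96, 87, 99, 93, 98, 96, 93, 98, 98, 98, 98, 98]  (not all equal)
t=5: [97, 94, 90, 97, 91, 98, 89, 94, 90, 92, 94, 90, 90, 90, 89, 89]  (not all equal)
t=6: [91, 93, 97, 91, 95, 90, 97, 93, 96, 94, 93, 96, 96, 97, 97, 97]  (not all equal)
t=7: [95, 94, 91, 95, 92, 96, 91, 94, 91, 93, 94, 92, 92, 91, 91, 91]  (not all equal)
t=8: [92, 93, 96, 92, 94, 92, 95, 93, 95, 93, 93, 94, 94, 96, 96, 96]  (not all equal)
t=9: [94, 94, 92, 94, 93, 94, 92, 94, 92, 93, 94, 93, 93, 92, 92, 92]  (not all equal)
t=10: [93, 93, 95, 93, 94, 93, 94, 93, 94, 93, 93, 94, 94, 95, 95, 95]  (not all equal)
t=11: [94, 93, 92, 94, 93, 94, 92, 93, 92, 93, 94, 93, 93, 92, 92, 92]  (not all equal)
t=12: [93, 93, 95, 93, 94, 93, 94, 93, 94, 93, 93, 94, 94, 95, 95, 95]  (not all equal)

Answer: never
Key observation: The state at step 10 reappears at step 12 — the system is in a cycle of period 2 from step 10 on.  No step 0..12 is synchronized, and the cycle repeats forever, so no step up to 150 (or ever) has all nodes equal.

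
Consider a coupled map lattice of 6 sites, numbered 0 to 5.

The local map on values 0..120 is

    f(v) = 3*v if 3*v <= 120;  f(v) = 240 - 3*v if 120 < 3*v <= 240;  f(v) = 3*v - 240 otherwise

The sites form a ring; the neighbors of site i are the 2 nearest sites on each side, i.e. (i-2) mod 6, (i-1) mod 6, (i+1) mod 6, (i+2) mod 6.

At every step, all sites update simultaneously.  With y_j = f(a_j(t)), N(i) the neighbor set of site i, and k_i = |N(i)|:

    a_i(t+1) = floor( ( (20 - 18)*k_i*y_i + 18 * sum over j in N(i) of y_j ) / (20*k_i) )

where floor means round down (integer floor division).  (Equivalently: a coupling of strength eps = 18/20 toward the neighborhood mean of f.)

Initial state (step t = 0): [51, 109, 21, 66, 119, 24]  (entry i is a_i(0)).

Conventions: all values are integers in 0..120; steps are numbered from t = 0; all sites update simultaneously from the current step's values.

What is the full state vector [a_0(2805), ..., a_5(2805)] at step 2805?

Answer: [34, 34, 33, 34, 34, 33]
Key observation: The state at step 10, [100, 100, 101, 100, 100, 101], reappears at step 22: the system is in a cycle of period 12 from step 10 on.  Therefore the state at step 2805 equals the state at step 10 + ((2805 - 10) mod 12) = 21, which is [34, 34, 33, 34, 34, 33].

Derivation:
t=0: [51, 109, 21, 66, 119, 24]
t=1: [84, 68, 81, 80, 71, 82]
t=2: [17, 8, 17, 16, 7, 17]
t=3: [38, 47, 37, 37, 47, 37]
t=4: [105, 110, 106, 105, 110, 106]
t=5: [83, 77, 82, 83, 77, 82]
t=6: [7, 7, 8, 7, 7, 8]
t=7: [22, 22, 21, 22, 22, 21]
t=8: [64, 64, 65, 64, 64, 65]
t=9: [46, 46, 47, 46, 46, 47]
t=10: [100, 100, 101, 100, 100, 101]
t=11: [61, 61, 60, 61, 61, 60]
t=12: [58, 58, 57, 58, 58, 57]
t=13: [67, 67, 66, 67, 67, 66]
t=14: [40, 40, 39, 40, 40, 39]
t=15: [118, 118, 119, 118, 118, 119]
t=16: [115, 115, 114, 115, 115, 114]
t=17: [103, 103, 104, 103, 103, 104]
t=18: [70, 70, 69, 70, 70, 69]
t=19: [31, 31, 30, 31, 31, 30]
t=20: [91, 91, 92, 91, 91, 92]
t=21: [34, 34, 33, 34, 34, 33]
t=22: [100, 100, 101, 100, 100, 101]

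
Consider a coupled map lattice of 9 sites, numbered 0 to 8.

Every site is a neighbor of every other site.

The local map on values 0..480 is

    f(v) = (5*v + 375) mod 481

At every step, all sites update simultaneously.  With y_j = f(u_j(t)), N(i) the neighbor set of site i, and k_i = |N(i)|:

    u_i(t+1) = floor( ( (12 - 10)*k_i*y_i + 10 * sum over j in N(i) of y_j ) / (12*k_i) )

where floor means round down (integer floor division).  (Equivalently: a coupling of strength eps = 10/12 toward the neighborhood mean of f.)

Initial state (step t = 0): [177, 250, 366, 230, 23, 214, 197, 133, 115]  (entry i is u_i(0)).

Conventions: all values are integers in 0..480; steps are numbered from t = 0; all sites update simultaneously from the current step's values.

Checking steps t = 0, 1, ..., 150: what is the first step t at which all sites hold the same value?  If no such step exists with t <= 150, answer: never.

Answer: 6
Key observation: Synchronization is absorbing here: once all sites are equal they stay equal, and step 6 is the first all-equal step.

Derivation:
t=0: [177, 250, 366, 230, 23, 214, 197, 133, 115]  (not all equal)
t=1: [206, 198, 204, 192, 187, 187, 212, 192, 216]  (not all equal)
t=2: [361, 359, 361, 357, 355, 355, 363, 357, 334]  (not all equal)
t=3: [231, 230, 231, 230, 229, 229, 232, 230, 223]  (not all equal)
t=4: [79, 79, 79, 79, 79, 79, 80, 79, 77]  (not all equal)
t=5: [288, 288, 288, 288, 288, 288, 288, 288, 287]  (not all equal)
t=6: [371, 371, 371, 371, 371, 371, 371, 371, 371]  (all equal)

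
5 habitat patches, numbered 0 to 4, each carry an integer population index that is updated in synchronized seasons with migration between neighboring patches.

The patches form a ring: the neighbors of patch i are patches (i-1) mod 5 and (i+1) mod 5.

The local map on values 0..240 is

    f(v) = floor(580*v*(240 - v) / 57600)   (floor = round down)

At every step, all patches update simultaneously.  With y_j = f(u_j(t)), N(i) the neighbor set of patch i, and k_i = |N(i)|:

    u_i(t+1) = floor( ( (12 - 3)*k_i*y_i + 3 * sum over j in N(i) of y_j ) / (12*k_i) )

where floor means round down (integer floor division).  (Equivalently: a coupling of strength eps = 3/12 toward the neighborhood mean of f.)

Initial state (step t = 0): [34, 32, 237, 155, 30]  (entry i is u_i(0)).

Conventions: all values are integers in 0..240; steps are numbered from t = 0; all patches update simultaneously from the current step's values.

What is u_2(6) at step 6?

Simulating step by step:
t=0: [34, 32, 237, 155, 30]
t=1: [68, 59, 30, 107, 72]
t=2: [116, 102, 78, 130, 123]
t=3: [143, 139, 130, 141, 143]
t=4: [139, 141, 142, 140, 139]
t=5: [140, 140, 140, 140, 140]
t=6: [140, 140, 140, 140, 140]

Answer: u_2(6) = 140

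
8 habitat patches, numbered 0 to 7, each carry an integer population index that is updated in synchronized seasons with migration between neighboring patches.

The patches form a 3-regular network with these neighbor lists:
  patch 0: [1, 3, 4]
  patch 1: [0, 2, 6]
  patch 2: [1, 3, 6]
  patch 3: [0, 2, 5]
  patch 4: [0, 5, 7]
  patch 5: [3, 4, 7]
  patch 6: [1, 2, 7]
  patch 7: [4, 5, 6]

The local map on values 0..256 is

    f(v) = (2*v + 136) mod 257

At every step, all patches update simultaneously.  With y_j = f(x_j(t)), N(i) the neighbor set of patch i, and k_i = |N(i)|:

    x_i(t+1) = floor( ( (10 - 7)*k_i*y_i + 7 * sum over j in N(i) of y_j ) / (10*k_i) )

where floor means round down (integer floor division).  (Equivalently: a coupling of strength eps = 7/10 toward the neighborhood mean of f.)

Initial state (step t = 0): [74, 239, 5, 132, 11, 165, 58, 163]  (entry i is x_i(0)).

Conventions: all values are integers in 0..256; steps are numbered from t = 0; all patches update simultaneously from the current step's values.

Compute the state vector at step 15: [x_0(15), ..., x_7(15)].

Answer: [51, 126, 132, 65, 58, 63, 155, 108]

Derivation:
t=0: [74, 239, 5, 132, 11, 165, 58, 163]
t=1: [101, 129, 159, 132, 150, 180, 180, 205]
t=2: [131, 161, 180, 163, 135, 154, 157, 162]
t=3: [171, 194, 211, 193, 168, 186, 207, 184]
t=4: [120, 73, 25, 122, 232, 184, 81, 191]
t=5: [90, 88, 99, 165, 112, 123, 62, 88]
t=6: [103, 48, 85, 123, 86, 123, 44, 70]
t=7: [120, 153, 150, 97, 68, 83, 137, 99]
t=8: [99, 160, 149, 101, 60, 52, 148, 72]
t=9: [148, 159, 159, 139, 156, 156, 145, 163]
t=10: [179, 185, 181, 178, 190, 186, 190, 190]
t=11: [184, 186, 185, 240, 114, 131, 115, 60]
t=12: [181, 216, 182, 179, 182, 150, 209, 160]
t=13: [196, 138, 150, 225, 217, 212, 127, 167]
t=14: [70, 122, 137, 77, 80, 93, 167, 118]
t=15: [51, 126, 132, 65, 58, 63, 155, 108]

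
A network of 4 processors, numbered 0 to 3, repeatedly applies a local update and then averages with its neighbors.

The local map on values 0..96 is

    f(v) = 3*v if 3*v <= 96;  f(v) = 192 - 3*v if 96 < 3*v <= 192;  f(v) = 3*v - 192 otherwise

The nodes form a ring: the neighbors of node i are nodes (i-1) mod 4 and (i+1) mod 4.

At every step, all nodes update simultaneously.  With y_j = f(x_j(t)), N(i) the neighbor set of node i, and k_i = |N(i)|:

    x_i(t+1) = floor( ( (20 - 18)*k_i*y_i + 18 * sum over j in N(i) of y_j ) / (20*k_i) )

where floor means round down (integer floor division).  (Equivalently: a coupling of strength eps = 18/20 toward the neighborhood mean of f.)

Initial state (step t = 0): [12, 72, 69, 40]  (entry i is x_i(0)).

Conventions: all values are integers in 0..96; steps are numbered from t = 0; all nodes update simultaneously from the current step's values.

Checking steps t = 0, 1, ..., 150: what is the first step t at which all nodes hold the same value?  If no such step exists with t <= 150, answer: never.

Answer: 9
Key observation: Synchronization is absorbing here: once all nodes are equal they stay equal, and step 9 is the first all-equal step.

Derivation:
t=0: [12, 72, 69, 40]  (not all equal)
t=1: [46, 25, 44, 30]  (not all equal)
t=2: [79, 58, 80, 60]  (not all equal)
t=3: [18, 43, 18, 43]  (not all equal)
t=4: [62, 54, 62, 54]  (not all equal)
t=5: [27, 8, 27, 8]  (not all equal)
t=6: [29, 75, 29, 75]  (not all equal)
t=7: [38, 81, 38, 81]  (not all equal)
t=8: [53, 75, 53, 75]  (not all equal)
t=9: [33, 33, 33, 33]  (all equal)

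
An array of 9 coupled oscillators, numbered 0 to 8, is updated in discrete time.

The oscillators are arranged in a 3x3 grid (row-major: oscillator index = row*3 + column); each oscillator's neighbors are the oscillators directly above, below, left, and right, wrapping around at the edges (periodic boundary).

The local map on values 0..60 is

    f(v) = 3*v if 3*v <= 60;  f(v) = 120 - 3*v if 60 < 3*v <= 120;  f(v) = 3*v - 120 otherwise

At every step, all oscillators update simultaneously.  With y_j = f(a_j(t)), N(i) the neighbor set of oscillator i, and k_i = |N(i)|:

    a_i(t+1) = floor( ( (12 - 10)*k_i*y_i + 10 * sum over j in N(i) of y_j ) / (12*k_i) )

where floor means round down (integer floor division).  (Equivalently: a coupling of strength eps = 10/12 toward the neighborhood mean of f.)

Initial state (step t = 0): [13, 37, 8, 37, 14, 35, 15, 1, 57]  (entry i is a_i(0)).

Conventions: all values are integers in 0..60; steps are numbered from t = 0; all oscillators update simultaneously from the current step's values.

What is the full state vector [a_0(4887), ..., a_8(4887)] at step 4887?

Simulating step by step:
t=0: [13, 37, 8, 37, 14, 35, 15, 1, 57]
t=1: [24, 24, 27, 30, 14, 28, 28, 31, 26]
t=2: [39, 40, 42, 38, 36, 37, 36, 39, 35]
t=3: [5, 5, 6, 8, 5, 9, 7, 8, 8]
t=4: [18, 17, 19, 20, 21, 21, 21, 19, 22]
t=5: [55, 55, 54, 56, 56, 57, 56, 55, 56]
t=6: [45, 45, 46, 48, 47, 47, 46, 46, 46]
t=7: [18, 17, 17, 19, 19, 20, 18, 18, 18]
t=8: [53, 53, 54, 56, 55, 55, 54, 54, 54]
t=9: [42, 41, 41, 43, 43, 44, 42, 42, 42]
t=10: [5, 5, 6, 8, 7, 7, 6, 6, 6]
t=11: [18, 17, 17, 19, 19, 20, 18, 18, 18]

Answer: [18, 17, 17, 19, 19, 20, 18, 18, 18]
Key observation: The state at step 7, [18, 17, 17, 19, 19, 20, 18, 18, 18], reappears at step 11: the system is in a cycle of period 4 from step 7 on.  Therefore the state at step 4887 equals the state at step 7 + ((4887 - 7) mod 4) = 7, which is [18, 17, 17, 19, 19, 20, 18, 18, 18].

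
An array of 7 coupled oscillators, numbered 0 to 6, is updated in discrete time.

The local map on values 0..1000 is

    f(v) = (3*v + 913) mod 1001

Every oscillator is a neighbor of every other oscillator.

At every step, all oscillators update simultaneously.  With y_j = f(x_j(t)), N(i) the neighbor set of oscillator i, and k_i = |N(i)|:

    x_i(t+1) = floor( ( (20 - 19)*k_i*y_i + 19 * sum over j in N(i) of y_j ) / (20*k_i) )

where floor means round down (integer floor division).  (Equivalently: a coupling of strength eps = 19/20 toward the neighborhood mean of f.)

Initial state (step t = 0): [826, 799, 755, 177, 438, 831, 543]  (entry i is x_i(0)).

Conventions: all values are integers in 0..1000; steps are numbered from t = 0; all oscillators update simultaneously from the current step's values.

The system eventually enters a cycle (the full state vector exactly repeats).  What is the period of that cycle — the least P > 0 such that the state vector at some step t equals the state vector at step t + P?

Simulating step by step:
t=0: [826, 799, 755, 177, 438, 831, 543]
t=1: [350, 359, 373, 344, 368, 349, 334]
t=2: [657, 654, 758, 659, 760, 658, 663]
t=3: [664, 665, 740, 664, 739, 664, 662]
t=4: [657, 656, 741, 657, 741, 657, 657]
t=5: [644, 644, 725, 644, 725, 644, 644]
t=6: [602, 602, 685, 602, 685, 602, 602]
t=7: [795, 795, 768, 795, 768, 795, 795]
t=8: [269, 269, 278, 269, 278, 269, 269]
t=9: [727, 727, 724, 727, 724, 727, 727]
t=10: [88, 88, 89, 88, 89, 88, 88]
t=11: [176, 176, 176, 176, 176, 176, 176]
t=12: [440, 440, 440, 440, 440, 440, 440]
t=13: [231, 231, 231, 231, 231, 231, 231]
t=14: [605, 605, 605, 605, 605, 605, 605]
t=15: [726, 726, 726, 726, 726, 726, 726]
t=16: [88, 88, 88, 88, 88, 88, 88]
t=17: [176, 176, 176, 176, 176, 176, 176]

Answer: 6
Key observation: The state at step 11, [176, 176, 176, 176, 176, 176, 176], reappears at step 17 — and no state repeats earlier — so the cycle the system enters has period 6.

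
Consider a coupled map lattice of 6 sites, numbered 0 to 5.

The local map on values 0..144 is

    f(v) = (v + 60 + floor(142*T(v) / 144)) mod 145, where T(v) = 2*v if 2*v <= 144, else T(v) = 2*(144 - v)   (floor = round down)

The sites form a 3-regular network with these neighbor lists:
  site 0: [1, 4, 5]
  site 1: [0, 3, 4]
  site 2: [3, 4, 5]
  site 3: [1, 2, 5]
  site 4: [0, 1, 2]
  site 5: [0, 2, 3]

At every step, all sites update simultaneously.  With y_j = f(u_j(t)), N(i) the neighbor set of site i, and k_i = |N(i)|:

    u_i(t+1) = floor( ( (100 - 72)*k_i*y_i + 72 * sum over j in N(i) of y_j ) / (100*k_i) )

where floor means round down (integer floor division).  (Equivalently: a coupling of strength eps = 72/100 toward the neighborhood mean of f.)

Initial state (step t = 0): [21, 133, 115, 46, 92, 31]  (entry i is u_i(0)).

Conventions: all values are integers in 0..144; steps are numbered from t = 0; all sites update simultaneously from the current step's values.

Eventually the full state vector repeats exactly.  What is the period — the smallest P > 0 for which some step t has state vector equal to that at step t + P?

Simulating step by step:
t=0: [21, 133, 115, 46, 92, 31]
t=1: [78, 87, 64, 53, 97, 64]
t=2: [111, 103, 96, 97, 111, 101]
t=3: [94, 96, 100, 101, 96, 100]
t=4: [104, 104, 101, 101, 104, 102]
t=5: [97, 97, 99, 99, 97, 99]
t=6: [103, 103, 102, 102, 103, 102]
t=7: [98, 98, 98, 98, 98, 98]
t=8: [103, 103, 103, 103, 103, 103]
t=9: [98, 98, 98, 98, 98, 98]

Answer: 2
Key observation: The state at step 7, [98, 98, 98, 98, 98, 98], reappears at step 9 — and no state repeats earlier — so the cycle the system enters has period 2.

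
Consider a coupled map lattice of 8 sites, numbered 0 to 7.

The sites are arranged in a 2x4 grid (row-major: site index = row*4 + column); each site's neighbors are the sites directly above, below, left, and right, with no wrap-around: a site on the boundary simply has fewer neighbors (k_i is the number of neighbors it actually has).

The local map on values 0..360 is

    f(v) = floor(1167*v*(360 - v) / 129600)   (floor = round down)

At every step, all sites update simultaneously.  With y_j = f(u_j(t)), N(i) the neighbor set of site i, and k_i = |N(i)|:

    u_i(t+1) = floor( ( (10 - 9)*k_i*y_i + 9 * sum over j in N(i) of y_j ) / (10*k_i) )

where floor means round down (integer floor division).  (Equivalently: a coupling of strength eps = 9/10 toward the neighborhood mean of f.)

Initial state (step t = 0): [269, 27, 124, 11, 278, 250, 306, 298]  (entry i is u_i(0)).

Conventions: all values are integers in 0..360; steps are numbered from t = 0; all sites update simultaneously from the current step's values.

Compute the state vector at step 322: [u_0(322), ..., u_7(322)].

Answer: [291, 291, 291, 291, 291, 291, 291, 291]
Key observation: The state at step 12, [291, 291, 291, 291, 291, 291, 291, 291], reappears at step 14: the system is in a cycle of period 2 from step 12 on.  Therefore the state at step 322 equals the state at step 12 + ((322 - 12) mod 2) = 12, which is [291, 291, 291, 291, 291, 291, 291, 291].

Derivation:
t=0: [269, 27, 124, 11, 278, 250, 306, 298]
t=1: [150, 227, 104, 196, 230, 154, 217, 98]
t=2: [271, 269, 275, 240, 282, 274, 254, 278]
t=3: [209, 213, 237, 212, 212, 219, 212, 245]
t=4: [281, 275, 279, 259, 281, 281, 266, 279]
t=5: [203, 201, 221, 206, 199, 210, 204, 227]
t=6: [287, 282, 285, 274, 284, 286, 277, 284]
t=7: [195, 190, 204, 194, 189, 198, 193, 207]
t=8: [290, 287, 289, 285, 288, 290, 286, 289]
t=9: [186, 183, 189, 184, 182, 187, 184, 190]
t=10: [291, 291, 291, 290, 291, 291, 290, 290]
t=11: [180, 180, 181, 181, 180, 180, 180, 182]
t=12: [291, 291, 291, 291, 291, 291, 291, 291]
t=13: [180, 180, 180, 180, 180, 180, 180, 180]
t=14: [291, 291, 291, 291, 291, 291, 291, 291]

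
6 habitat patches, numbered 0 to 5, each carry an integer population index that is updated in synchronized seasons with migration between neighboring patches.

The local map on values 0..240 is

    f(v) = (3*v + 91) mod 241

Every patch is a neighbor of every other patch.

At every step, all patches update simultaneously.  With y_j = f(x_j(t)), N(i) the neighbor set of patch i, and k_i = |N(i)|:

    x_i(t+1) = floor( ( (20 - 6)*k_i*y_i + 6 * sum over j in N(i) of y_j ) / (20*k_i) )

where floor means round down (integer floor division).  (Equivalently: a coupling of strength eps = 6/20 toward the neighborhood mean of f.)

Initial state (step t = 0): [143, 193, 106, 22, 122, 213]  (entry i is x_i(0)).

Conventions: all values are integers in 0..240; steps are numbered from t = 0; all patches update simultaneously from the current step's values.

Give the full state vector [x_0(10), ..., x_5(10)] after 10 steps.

Answer: [35, 48, 83, 96, 174, 91]

Derivation:
t=0: [143, 193, 106, 22, 122, 213]
t=1: [70, 166, 153, 146, 184, 50]
t=2: [64, 95, 70, 56, 129, 26]
t=3: [66, 126, 78, 51, 191, 147]
t=4: [66, 181, 89, 37, 152, 67]
t=5: [68, 135, 112, 167, 79, 70]
t=6: [65, 39, 149, 101, 86, 69]
t=7: [66, 170, 73, 135, 106, 74]
t=8: [60, 105, 73, 38, 136, 75]
t=9: [52, 139, 77, 164, 44, 81]
t=10: [35, 48, 83, 96, 174, 91]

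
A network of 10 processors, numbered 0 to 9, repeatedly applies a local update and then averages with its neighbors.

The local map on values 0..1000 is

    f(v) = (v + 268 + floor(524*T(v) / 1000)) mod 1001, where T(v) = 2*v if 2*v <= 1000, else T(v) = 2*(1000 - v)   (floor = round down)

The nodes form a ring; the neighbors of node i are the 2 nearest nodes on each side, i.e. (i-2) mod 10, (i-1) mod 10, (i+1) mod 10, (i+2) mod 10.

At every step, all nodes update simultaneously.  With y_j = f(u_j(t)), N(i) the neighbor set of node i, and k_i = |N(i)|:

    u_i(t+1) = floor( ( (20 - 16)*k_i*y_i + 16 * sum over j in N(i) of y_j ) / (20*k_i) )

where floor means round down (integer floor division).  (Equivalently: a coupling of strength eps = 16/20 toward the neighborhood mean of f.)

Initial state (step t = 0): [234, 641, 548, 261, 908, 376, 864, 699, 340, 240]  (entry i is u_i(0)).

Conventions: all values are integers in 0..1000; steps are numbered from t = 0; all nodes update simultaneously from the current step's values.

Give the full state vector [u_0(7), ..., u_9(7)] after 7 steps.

Simulating step by step:
t=0: [234, 641, 548, 261, 908, 376, 864, 699, 340, 240]
t=1: [608, 576, 478, 336, 334, 332, 365, 462, 604, 607]
t=2: [277, 411, 545, 677, 622, 616, 482, 349, 216, 271]
t=3: [552, 467, 359, 249, 278, 417, 503, 610, 720, 691]
t=4: [214, 314, 425, 392, 405, 462, 362, 251, 284, 271]
t=5: [685, 529, 383, 285, 104, 233, 389, 535, 633, 814]
t=6: [236, 349, 390, 483, 438, 485, 372, 331, 238, 283]
t=7: [680, 580, 443, 345, 154, 330, 430, 567, 665, 856]

Answer: [680, 580, 443, 345, 154, 330, 430, 567, 665, 856]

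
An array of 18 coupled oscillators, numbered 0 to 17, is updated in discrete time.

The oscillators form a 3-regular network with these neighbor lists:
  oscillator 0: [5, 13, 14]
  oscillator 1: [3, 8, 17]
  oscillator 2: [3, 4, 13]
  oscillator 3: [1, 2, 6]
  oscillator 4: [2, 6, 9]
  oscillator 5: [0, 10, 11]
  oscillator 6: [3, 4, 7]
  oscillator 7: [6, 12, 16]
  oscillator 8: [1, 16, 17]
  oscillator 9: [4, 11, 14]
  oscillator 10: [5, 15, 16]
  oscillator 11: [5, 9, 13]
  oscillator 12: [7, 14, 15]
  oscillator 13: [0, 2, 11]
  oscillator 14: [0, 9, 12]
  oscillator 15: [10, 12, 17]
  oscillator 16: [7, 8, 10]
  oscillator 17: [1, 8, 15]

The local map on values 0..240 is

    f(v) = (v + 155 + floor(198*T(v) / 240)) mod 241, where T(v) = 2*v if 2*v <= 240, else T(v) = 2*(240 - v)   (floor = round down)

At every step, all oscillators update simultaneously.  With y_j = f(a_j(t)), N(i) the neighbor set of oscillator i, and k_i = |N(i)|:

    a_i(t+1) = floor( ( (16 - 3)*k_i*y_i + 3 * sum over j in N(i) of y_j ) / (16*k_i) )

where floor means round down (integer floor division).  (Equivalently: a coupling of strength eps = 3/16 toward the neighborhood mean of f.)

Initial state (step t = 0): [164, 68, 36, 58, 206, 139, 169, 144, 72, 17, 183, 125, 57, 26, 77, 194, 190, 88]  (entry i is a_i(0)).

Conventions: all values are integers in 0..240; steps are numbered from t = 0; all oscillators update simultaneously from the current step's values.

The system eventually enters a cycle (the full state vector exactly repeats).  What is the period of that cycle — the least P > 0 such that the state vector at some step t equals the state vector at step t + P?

Answer: 2
Key observation: The state at step 9, [188, 187, 188, 188, 188, 188, 188, 188, 187, 188, 188, 188, 188, 188, 188, 187, 188, 187], reappears at step 11 — and no state repeats earlier — so the cycle the system enters has period 2.

Derivation:
t=0: [164, 68, 36, 58, 206, 139, 169, 144, 72, 17, 183, 125, 57, 26, 77, 194, 190, 88]
t=1: [199, 96, 36, 73, 168, 216, 191, 203, 111, 195, 191, 225, 85, 208, 125, 173, 183, 143]
t=2: [181, 169, 37, 109, 186, 170, 180, 176, 205, 185, 185, 165, 150, 163, 216, 193, 190, 212]
t=3: [191, 196, 46, 189, 178, 198, 193, 195, 177, 188, 189, 201, 206, 191, 174, 185, 186, 174]
t=4: [185, 183, 63, 177, 183, 181, 184, 183, 193, 187, 186, 180, 178, 175, 193, 188, 188, 194]
t=5: [189, 190, 101, 186, 183, 191, 190, 190, 184, 188, 188, 192, 192, 188, 185, 187, 187, 183]
t=6: [187, 186, 182, 188, 189, 185, 186, 186, 189, 187, 187, 185, 185, 186, 188, 187, 187, 190]
t=7: [188, 188, 190, 187, 187, 188, 188, 188, 187, 187, 188, 188, 188, 189, 187, 187, 188, 186]
t=8: [187, 187, 186, 187, 187, 187, 187, 187, 187, 187, 187, 187, 187, 186, 187, 187, 187, 188]
t=9: [188, 187, 188, 188, 188, 188, 188, 188, 187, 188, 188, 188, 188, 188, 188, 187, 188, 187]
t=10: [187, 187, 187, 187, 187, 187, 187, 187, 187, 187, 187, 187, 187, 187, 187, 187, 187, 188]
t=11: [188, 187, 188, 188, 188, 188, 188, 188, 187, 188, 188, 188, 188, 188, 188, 187, 188, 187]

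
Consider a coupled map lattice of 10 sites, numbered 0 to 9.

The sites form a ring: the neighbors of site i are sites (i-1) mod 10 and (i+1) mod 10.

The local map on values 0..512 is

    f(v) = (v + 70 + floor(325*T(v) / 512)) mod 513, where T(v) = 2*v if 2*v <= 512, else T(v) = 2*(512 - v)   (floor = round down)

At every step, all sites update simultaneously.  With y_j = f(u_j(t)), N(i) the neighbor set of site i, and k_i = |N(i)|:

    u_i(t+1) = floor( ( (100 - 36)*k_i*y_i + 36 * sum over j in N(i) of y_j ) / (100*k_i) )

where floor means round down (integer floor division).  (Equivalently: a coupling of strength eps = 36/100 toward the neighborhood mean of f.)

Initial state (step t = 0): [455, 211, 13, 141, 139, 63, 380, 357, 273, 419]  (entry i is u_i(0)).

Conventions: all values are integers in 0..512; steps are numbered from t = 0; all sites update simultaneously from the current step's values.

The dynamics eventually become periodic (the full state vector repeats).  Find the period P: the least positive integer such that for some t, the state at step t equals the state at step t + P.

Simulating step by step:
t=0: [455, 211, 13, 141, 139, 63, 380, 357, 273, 419]
t=1: [76, 55, 139, 336, 354, 223, 124, 113, 121, 99]
t=2: [242, 237, 302, 163, 103, 123, 294, 333, 331, 293]
t=3: [107, 101, 175, 358, 335, 300, 165, 118, 118, 122]
t=4: [315, 331, 372, 175, 116, 181, 367, 356, 338, 338]
t=5: [119, 115, 172, 377, 383, 386, 175, 111, 114, 116]
t=6: [336, 355, 372, 168, 103, 167, 375, 348, 327, 333]
t=7: [115, 111, 169, 362, 355, 360, 168, 112, 116, 117]
t=8: [329, 346, 367, 171, 110, 170, 366, 348, 331, 333]
t=9: [116, 113, 171, 369, 368, 368, 171, 112, 116, 117]
t=10: [332, 351, 371, 170, 107, 170, 370, 349, 331, 334]
t=11: [115, 112, 170, 366, 363, 366, 170, 112, 115, 116]
t=12: [329, 348, 368, 170, 108, 170, 368, 348, 329, 331]
t=13: [116, 112, 170, 367, 365, 367, 170, 112, 116, 117]
t=14: [331, 349, 368, 170, 108, 170, 368, 349, 331, 334]
t=15: [115, 112, 170, 367, 365, 367, 170, 112, 115, 116]
t=16: [329, 348, 368, 170, 108, 170, 368, 348, 329, 331]

Answer: 4
Key observation: The state at step 12, [329, 348, 368, 170, 108, 170, 368, 348, 329, 331], reappears at step 16 — and no state repeats earlier — so the cycle the system enters has period 4.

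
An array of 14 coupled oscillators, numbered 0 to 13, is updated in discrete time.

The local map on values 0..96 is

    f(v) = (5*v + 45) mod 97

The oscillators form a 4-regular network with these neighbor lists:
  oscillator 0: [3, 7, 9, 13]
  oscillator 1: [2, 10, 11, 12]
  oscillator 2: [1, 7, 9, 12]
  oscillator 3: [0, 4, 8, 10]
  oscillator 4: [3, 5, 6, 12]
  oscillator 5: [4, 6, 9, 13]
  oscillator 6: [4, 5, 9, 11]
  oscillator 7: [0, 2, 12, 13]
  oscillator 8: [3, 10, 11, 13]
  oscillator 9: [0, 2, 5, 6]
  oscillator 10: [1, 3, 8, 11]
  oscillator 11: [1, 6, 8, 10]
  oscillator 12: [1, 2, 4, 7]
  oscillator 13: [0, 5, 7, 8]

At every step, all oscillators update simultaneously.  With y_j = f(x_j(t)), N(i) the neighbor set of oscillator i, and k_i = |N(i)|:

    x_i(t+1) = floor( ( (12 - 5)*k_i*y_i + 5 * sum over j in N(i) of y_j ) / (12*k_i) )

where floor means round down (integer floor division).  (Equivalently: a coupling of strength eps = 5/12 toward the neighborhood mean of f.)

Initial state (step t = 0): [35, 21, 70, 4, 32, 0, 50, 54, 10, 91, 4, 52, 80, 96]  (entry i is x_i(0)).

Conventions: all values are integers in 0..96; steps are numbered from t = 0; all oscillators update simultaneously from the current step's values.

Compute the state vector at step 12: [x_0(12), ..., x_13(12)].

Answer: [50, 24, 49, 76, 76, 52, 50, 26, 43, 29, 40, 40, 23, 43]

Derivation:
t=0: [35, 21, 70, 4, 32, 0, 50, 54, 10, 91, 4, 52, 80, 96]
t=1: [30, 45, 19, 58, 24, 33, 11, 27, 74, 17, 61, 30, 43, 43]
t=2: [24, 61, 51, 41, 53, 27, 14, 66, 33, 25, 49, 17, 66, 51]
t=3: [62, 57, 36, 53, 36, 60, 32, 66, 29, 61, 73, 38, 66, 31]
t=4: [54, 41, 45, 32, 35, 42, 25, 68, 63, 51, 32, 41, 68, 34]
t=5: [28, 57, 70, 19, 40, 49, 58, 77, 50, 29, 26, 54, 81, 38]
t=6: [74, 40, 28, 48, 55, 79, 53, 45, 21, 78, 56, 31, 50, 47]
t=7: [47, 43, 69, 67, 34, 49, 25, 65, 53, 46, 40, 19, 27, 71]
t=8: [77, 57, 33, 70, 47, 75, 67, 65, 31, 74, 52, 46, 65, 36]
t=9: [39, 42, 32, 19, 71, 42, 75, 63, 17, 34, 22, 62, 69, 34]
t=10: [42, 49, 22, 40, 21, 44, 35, 48, 38, 27, 54, 56, 17, 34]
t=11: [61, 71, 65, 48, 49, 60, 40, 71, 37, 70, 37, 39, 50, 39]
t=12: [50, 24, 49, 76, 76, 52, 50, 26, 43, 29, 40, 40, 23, 43]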